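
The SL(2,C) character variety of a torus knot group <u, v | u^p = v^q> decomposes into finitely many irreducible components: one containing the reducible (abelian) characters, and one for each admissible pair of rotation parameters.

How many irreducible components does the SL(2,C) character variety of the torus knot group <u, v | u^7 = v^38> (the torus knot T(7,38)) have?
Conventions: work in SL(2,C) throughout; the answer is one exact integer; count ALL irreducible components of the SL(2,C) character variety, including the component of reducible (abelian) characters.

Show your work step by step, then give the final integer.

112

For T(7,38): irreducibility forces the central element u^7 = v^38 to one of +I, -I.
On an irreducible component, tr(u) is locked at 2*cos(pi*alpha/7) for some alpha in 1..6, and tr(v) at 2*cos(pi*beta/38) for some beta in 1..37.
Consistency of u^7 = (-1)^alpha I with v^38 = (-1)^beta I forces alpha = beta (mod 2).
Enumerate parity-matched pairs: 3*19 odd-odd plus 3*18 even-even gives 111.
components with irreducible characters: 111; plus the single component of reducible (abelian) characters: total 112.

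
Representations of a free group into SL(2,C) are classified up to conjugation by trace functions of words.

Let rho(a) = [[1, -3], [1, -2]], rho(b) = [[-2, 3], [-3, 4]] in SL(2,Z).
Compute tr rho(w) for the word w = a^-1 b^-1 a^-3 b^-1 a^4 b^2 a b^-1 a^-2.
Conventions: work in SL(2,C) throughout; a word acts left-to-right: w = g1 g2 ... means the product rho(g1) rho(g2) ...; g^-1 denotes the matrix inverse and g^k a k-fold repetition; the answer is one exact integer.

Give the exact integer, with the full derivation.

-52

rho(a^-1) = [[-2, 3], [-1, 1]]
... * rho(b^-1) = [[4, -3], [3, -2]]  ->  [[1, 0], [-1, 1]]
... * rho(a^-1) = [[-2, 3], [-1, 1]]  ->  [[-2, 3], [1, -2]]
... * rho(a^-1) = [[-2, 3], [-1, 1]]  ->  [[1, -3], [0, 1]]
... * rho(a^-1) = [[-2, 3], [-1, 1]]  ->  [[1, 0], [-1, 1]]
... * rho(b^-1) = [[4, -3], [3, -2]]  ->  [[4, -3], [-1, 1]]
... * rho(a) = [[1, -3], [1, -2]]  ->  [[1, -6], [0, 1]]
... * rho(a) = [[1, -3], [1, -2]]  ->  [[-5, 9], [1, -2]]
... * rho(a) = [[1, -3], [1, -2]]  ->  [[4, -3], [-1, 1]]
... * rho(a) = [[1, -3], [1, -2]]  ->  [[1, -6], [0, 1]]
... * rho(b) = [[-2, 3], [-3, 4]]  ->  [[16, -21], [-3, 4]]
... * rho(b) = [[-2, 3], [-3, 4]]  ->  [[31, -36], [-6, 7]]
... * rho(a) = [[1, -3], [1, -2]]  ->  [[-5, -21], [1, 4]]
... * rho(b^-1) = [[4, -3], [3, -2]]  ->  [[-83, 57], [16, -11]]
... * rho(a^-1) = [[-2, 3], [-1, 1]]  ->  [[109, -192], [-21, 37]]
... * rho(a^-1) = [[-2, 3], [-1, 1]]  ->  [[-26, 135], [5, -26]]
tr = -26 + -26 = -52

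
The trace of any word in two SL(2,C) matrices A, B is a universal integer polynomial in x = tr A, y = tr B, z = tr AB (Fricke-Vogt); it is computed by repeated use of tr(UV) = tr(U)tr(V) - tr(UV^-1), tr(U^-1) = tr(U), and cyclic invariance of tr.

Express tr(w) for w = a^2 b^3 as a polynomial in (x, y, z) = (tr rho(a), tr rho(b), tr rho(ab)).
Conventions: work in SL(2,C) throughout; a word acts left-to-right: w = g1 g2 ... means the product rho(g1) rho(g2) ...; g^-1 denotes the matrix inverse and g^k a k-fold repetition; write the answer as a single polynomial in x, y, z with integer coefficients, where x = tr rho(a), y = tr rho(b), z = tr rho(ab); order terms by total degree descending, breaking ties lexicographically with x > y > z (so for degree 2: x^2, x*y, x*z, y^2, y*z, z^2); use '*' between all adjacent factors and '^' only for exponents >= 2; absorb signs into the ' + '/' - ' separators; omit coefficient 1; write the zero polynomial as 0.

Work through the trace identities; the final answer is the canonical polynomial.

tr(b^2 a) = tr(b)*tr(a b) - tr(a) = y*z - x
tr(b^2) = tr(b)*tr(b) - tr(1) = y^2 - 2
tr(b a^2 b) = tr(a)*tr(b^2 a) - tr(b^2) = x*y*z - x^2 - y^2 + 2
tr(b a^2) = tr(a)*tr(b a) - tr(b) = x*z - y
tr(a^2 b^3) = tr(b)*tr(b a^2 b) - tr(b a^2) = x*y^2*z - x^2*y - y^3 - x*z + 3*y

x*y^2*z - x^2*y - y^3 - x*z + 3*y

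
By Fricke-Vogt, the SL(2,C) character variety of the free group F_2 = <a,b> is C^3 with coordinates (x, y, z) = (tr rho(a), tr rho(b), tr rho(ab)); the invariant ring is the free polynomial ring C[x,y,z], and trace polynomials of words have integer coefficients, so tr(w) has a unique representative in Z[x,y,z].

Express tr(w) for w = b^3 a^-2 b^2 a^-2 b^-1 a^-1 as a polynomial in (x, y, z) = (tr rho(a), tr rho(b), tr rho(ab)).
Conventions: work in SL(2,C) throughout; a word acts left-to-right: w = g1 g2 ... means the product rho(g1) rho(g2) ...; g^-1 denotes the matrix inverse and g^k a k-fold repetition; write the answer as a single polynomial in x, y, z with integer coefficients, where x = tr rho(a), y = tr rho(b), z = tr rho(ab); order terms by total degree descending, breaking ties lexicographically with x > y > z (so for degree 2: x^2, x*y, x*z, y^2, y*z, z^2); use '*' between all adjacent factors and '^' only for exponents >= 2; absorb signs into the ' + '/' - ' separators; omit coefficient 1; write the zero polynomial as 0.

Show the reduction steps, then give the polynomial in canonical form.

x^4*y^5*z - x^3*y^6 - 2*x^3*y^4*z^2 - 3*x^4*y^3*z + x^2*y^3*z^3 + 4*x^3*y^4 + 4*x^3*y^2*z^2 + x*y^6 + x*y^4*z^2 + 2*x^4*y*z + 2*x^2*y^3*z - x^2*y*z^3 - 4*x^3*y^2 - x^3*z^2 - 5*x*y^4 - 4*x*y^2*z^2 - 4*x^2*y*z - y^3*z + x^3 + 7*x*y^2 + 2*x*z^2 + 2*y*z - 3*x

tr(b^2) = tr(b) * tr(b) - tr(1)   [square of b] = y^2 - 2
tr(b^3) = tr(b) * tr(b^2) - tr(b)   [square of b] = y^3 - 3*y
tr(b^4) = tr(b) * tr(b^3) - tr(b^2)   [square of b] = y^4 - 4*y^2 + 2
tr(b a b) = tr(b) * tr(a b) - tr(a)   [square of b] = y*z - x
tr(b^2 a b) = tr(b) * tr(b a b) - tr(b a)   [square of b] = y^2*z - x*y - z
tr(b^4 a) = tr(b) * tr(b^2 a b) - tr(b^2 a)   [square of b] = y^3*z - x*y^2 - 2*y*z + x
tr(b a^-1 b^3) = tr(b^4) * tr(a) - tr(b^4 a)   [inverse elimination on a] = x*y^4 - y^3*z - 3*x*y^2 + 2*y*z + x
tr(a b a b) = tr(a b) * tr(a b) - tr(1)   [split at a repeated a] = z^2 - 2
tr(a b a) = tr(a) * tr(b a) - tr(b)   [square of a] = x*z - y
tr(a b a b^2) = tr(b) * tr(a b a b) - tr(a b a)   [square of b] = y*z^2 - x*z - y
tr(b^3 a b a) = tr(b) * tr(a b a b^2) - tr(a b a b)   [square of b] = y^2*z^2 - x*y*z - y^2 - z^2 + 2
tr(b a^-1 b^3 a) = tr(b^3 a b) * tr(a) - tr(b^3 a b a)   [inverse elimination on a] = x*y^3*z - x^2*y^2 - y^2*z^2 - x*y*z + x^2 + y^2 + z^2 - 2
tr(a^-1 b^3 a^-1 b) = tr(b a^-1 b^3) * tr(a) - tr(b a^-1 b^3 a)   [inverse elimination on a] = x^2*y^4 - 2*x*y^3*z - 2*x^2*y^2 + y^2*z^2 + 3*x*y*z - y^2 - z^2 + 2
tr(b^5) = tr(b) * tr(b^4) - tr(b^3)   [square of b] = y^5 - 5*y^3 + 5*y
tr(b^5 a) = tr(b) * tr(b^2 a b^2) - tr(b^2 a b)   [square of b] = y^4*z - x*y^3 - 3*y^2*z + 2*x*y + z
tr(b^3 a^-1 b^2) = tr(b^5) * tr(a) - tr(b^5 a)   [inverse elimination on a] = x*y^5 - y^4*z - 4*x*y^3 + 3*y^2*z + 3*x*y - z
tr(b^5 a b) = tr(b) * tr(b^3 a b^2) - tr(b^3 a b)   [square of b] = y^5*z - x*y^4 - 4*y^3*z + 3*x*y^2 + 3*y*z - x
tr(a b a b^4) = tr(b) * tr(a b a b^3) - tr(a b a b^2)   [square of b] = y^3*z^2 - x*y^2*z - y^3 - 2*y*z^2 + x*z + 3*y
tr(b^5 a b a) = tr(b) * tr(a b a b^4) - tr(a b a b^3)   [square of b] = y^4*z^2 - x*y^3*z - y^4 - 3*y^2*z^2 + 2*x*y*z + 4*y^2 + z^2 - 2
tr(b^2 a b a^-1 b^3) = tr(b^5 a b) * tr(a) - tr(b^5 a b a)   [inverse elimination on a] = x*y^5*z - x^2*y^4 - y^4*z^2 - 3*x*y^3*z + 3*x^2*y^2 + y^4 + 3*y^2*z^2 + x*y*z - x^2 - 4*y^2 - z^2 + 2
tr(a b^2 a) = tr(a) * tr(b^2 a) - tr(b^2)   [square of a] = x*y*z - x^2 - y^2 + 2
tr(b a b^2 a b) = tr(b) * tr(a b^2 a b) - tr(a b^2 a)   [square of b] = y^2*z^2 - 2*x*y*z + x^2 - 2
tr(a b^2 a b^3) = tr(b) * tr(b a b^2 a b) - tr(b a b^2 a)   [square of b] = y^3*z^2 - 2*x*y^2*z + x^2*y - y*z^2 + x*z - y
tr(b^3 a b^2 a b) = tr(b) * tr(a b^2 a b^3) - tr(a b^2 a b^2)   [square of b] = y^4*z^2 - 2*x*y^3*z + x^2*y^2 - 2*y^2*z^2 + 3*x*y*z - x^2 - y^2 + 2
tr(a b a b a b) = tr(b a) * tr(b a b a) - tr(b^-1 a^-1)   [split at a repeated b] = z^3 - 3*z
tr(a b a b a) = tr(a) * tr(b a b a) - tr(b a b)   [square of a] = x*z^2 - y*z - x
tr(a b a b^2 a b) = tr(b) * tr(a b a b a b) - tr(a b a b a)   [square of b] = y*z^3 - x*z^2 - 2*y*z + x
tr(a b a b^2 a) = tr(a) * tr(b a b^2 a) - tr(b a b^2)   [square of a] = x*y*z^2 - x^2*z - y^2*z + z
tr(b a b^2 a b a b) = tr(b) * tr(a b a b^2 a b) - tr(a b a b^2 a)   [square of b] = y^2*z^3 - 2*x*y*z^2 + x^2*z - y^2*z + x*y - z
tr(b^3 a b^2 a b a) = tr(b) * tr(b a b^2 a b a b) - tr(b a b^2 a b a)   [square of b] = y^3*z^3 - 2*x*y^2*z^2 + x^2*y*z - y^3*z - y*z^3 + x*y^2 + x*z^2 + y*z - x
tr(b^2 a b a^-1 b^3 a) = tr(b^3 a b^2 a b) * tr(a) - tr(b^3 a b^2 a b a)   [inverse elimination on a] = x*y^4*z^2 - 2*x^2*y^3*z - y^3*z^3 + x^3*y^2 + 2*x^2*y*z + y^3*z + y*z^3 - x^3 - 2*x*y^2 - x*z^2 - y*z + 3*x
tr(a^-1 b^3 a^-1 b^2 a b) = tr(b^2 a b a^-1 b^3) * tr(a) - tr(b^2 a b a^-1 b^3 a)   [inverse elimination on a] = x^2*y^5*z - x^3*y^4 - 2*x*y^4*z^2 - x^2*y^3*z + y^3*z^3 + 2*x^3*y^2 + x*y^4 + 3*x*y^2*z^2 - x^2*y*z - y^3*z - y*z^3 - 2*x*y^2 + y*z - x
tr(b^-1 a^-1 b^3 a^-1 b^2 a) = tr(a^-1 b^3 a^-1 b^2 a) * tr(b) - tr(a^-1 b^3 a^-1 b^2 a b)   [inverse elimination on b] = -x^2*y^5*z + x^3*y^4 + x*y^6 + 2*x*y^4*z^2 + x^2*y^3*z - y^5*z - y^3*z^3 - 2*x^3*y^2 - 5*x*y^4 - 3*x*y^2*z^2 + x^2*y*z + 4*y^3*z + y*z^3 + 5*x*y^2 - 2*y*z + x
tr(a^-1 b^-1 a^-1 b^3 a^-1 b^2) = tr(b^-1 a^-1 b^3 a^-1 b^2) * tr(a) - tr(b^-1 a^-1 b^3 a^-1 b^2 a)   [inverse elimination on a] = x^2*y^5*z - x*y^6 - 2*x*y^4*z^2 - 3*x^2*y^3*z + y^5*z + y^3*z^3 + 5*x*y^4 + 4*x*y^2*z^2 + 2*x^2*y*z - 4*y^3*z - y*z^3 - 6*x*y^2 - x*z^2 + 2*y*z + x
tr(a^-1 b^2 a^-2 b^-1 a^-1 b^3) = tr(a^-1 b^-1 a^-1 b^3 a^-1 b^2) * tr(a) - tr(a^-1 b^-1 a^-1 b^3 a^-1 b^2 a)   [inverse elimination on a] = x^3*y^5*z - x^2*y^6 - 2*x^2*y^4*z^2 - 3*x^3*y^3*z + x*y^5*z + x*y^3*z^3 + 4*x^2*y^4 + 4*x^2*y^2*z^2 + 2*x^3*y*z - 2*x*y^3*z - x*y*z^3 - 4*x^2*y^2 - x^2*z^2 - y^2*z^2 - x*y*z + x^2 + y^2 + z^2 - 2
tr(b^2 a^2 b) = tr(b) * tr(b a^2 b) - tr(b a^2)   [square of b] = x*y^2*z - x^2*y - y^3 - x*z + 3*y
tr(b^3 a^2 b) = tr(b) * tr(b^2 a^2 b) - tr(b^2 a^2)   [square of b] = x*y^3*z - x^2*y^2 - y^4 - 2*x*y*z + x^2 + 4*y^2 - 2
tr(a b^5 a) = tr(b) * tr(b^3 a^2 b) - tr(b^3 a^2)   [square of b] = x*y^4*z - x^2*y^3 - y^5 - 3*x*y^2*z + 2*x^2*y + 5*y^3 + x*z - 5*y
tr(b^-1 a b^5 a) = tr(a b^5 a) * tr(b) - tr(a b^5 a b)   [inverse elimination on b] = x*y^5*z - x^2*y^4 - y^6 - y^4*z^2 - 2*x*y^3*z + 2*x^2*y^2 + 6*y^4 + 3*y^2*z^2 - x*y*z - 9*y^2 - z^2 + 2
tr(b^5 a^-1 b^-1 a) = tr(b^-1 a b^5) * tr(a) - tr(b^-1 a b^5 a)   [inverse elimination on a] = -x*y^5*z + x^2*y^4 + y^6 + y^4*z^2 + 3*x*y^3*z - 3*x^2*y^2 - 6*y^4 - 3*y^2*z^2 - x*y*z + x^2 + 9*y^2 + z^2 - 2
tr(b^-1 a^-1 b^5 a^-1) = tr(b^5 a^-1 b^-1) * tr(a) - tr(b^5 a^-1 b^-1 a)   [inverse elimination on a] = x*y^5*z - y^6 - y^4*z^2 - 4*x*y^3*z + 6*y^4 + 3*y^2*z^2 + 3*x*y*z - 9*y^2 - z^2 + 2
tr(b^2 a^-2 b^-1 a^-1 b^3) = tr(b^-1 a^-1 b^5 a^-1) * tr(a) - tr(b^-1 a^-1 b^5)   [inverse elimination on a] = x^2*y^5*z - x*y^6 - x*y^4*z^2 - 4*x^2*y^3*z + 5*x*y^4 + 3*x*y^2*z^2 + 3*x^2*y*z + y^3*z - 6*x*y^2 - x*z^2 - 2*y*z + x
tr(b^3 a^-2 b^2 a^-2 b^-1 a^-1) = tr(a^-1 b^2 a^-2 b^-1 a^-1 b^3) * tr(a) - tr(a^-1 b^2 a^-2 b^-1 a^-1 b^3 a)   [inverse elimination on a] = x^4*y^5*z - x^3*y^6 - 2*x^3*y^4*z^2 - 3*x^4*y^3*z + x^2*y^3*z^3 + 4*x^3*y^4 + 4*x^3*y^2*z^2 + x*y^6 + x*y^4*z^2 + 2*x^4*y*z + 2*x^2*y^3*z - x^2*y*z^3 - 4*x^3*y^2 - x^3*z^2 - 5*x*y^4 - 4*x*y^2*z^2 - 4*x^2*y*z - y^3*z + x^3 + 7*x*y^2 + 2*x*z^2 + 2*y*z - 3*x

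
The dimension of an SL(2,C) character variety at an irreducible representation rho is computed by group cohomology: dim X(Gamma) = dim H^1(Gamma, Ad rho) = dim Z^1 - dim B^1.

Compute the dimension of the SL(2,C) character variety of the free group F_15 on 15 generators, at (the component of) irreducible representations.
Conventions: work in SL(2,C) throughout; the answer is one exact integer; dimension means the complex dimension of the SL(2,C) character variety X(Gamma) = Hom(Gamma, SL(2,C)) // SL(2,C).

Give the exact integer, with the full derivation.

Gamma = F_15 has 15 generators and no relators.
A cocycle picks one sl_2 vector per generator freely, giving dim Z^1 = 3*15 = 45.
dim B^1 = 3: the coboundary map is injective because an irreducible image has centralizer 0 in sl_2.
dim H^1 = 45 - 3 = 42, which is dim X.

42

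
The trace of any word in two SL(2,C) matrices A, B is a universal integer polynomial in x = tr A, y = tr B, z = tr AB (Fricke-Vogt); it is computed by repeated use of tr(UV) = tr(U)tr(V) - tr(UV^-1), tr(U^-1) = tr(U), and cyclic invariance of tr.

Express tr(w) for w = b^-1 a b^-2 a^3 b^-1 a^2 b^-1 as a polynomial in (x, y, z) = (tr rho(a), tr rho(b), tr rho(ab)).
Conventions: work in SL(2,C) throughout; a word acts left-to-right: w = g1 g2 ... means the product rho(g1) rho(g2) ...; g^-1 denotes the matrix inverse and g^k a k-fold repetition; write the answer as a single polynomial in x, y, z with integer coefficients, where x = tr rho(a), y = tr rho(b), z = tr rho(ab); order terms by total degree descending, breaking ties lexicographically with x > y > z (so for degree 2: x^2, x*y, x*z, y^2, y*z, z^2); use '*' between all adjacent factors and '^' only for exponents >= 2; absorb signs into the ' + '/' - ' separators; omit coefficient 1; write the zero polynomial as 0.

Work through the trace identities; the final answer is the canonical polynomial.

x^6*y^5 - 3*x^5*y^4*z - 2*x^6*y^3 - 3*x^4*y^5 + 3*x^4*y^3*z^2 + 4*x^5*y^2*z + 7*x^3*y^4*z - x^3*y^2*z^3 + x^6*y + 7*x^4*y^3 - 2*x^4*y*z^2 + 2*x^2*y^5 - 5*x^2*y^3*z^2 - x^5*z - 11*x^3*y^2*z - 3*x*y^4*z + x*y^2*z^3 - 5*x^4*y - 6*x^2*y^3 + 4*x^2*y*z^2 + y^3*z^2 + 4*x^3*z + 6*x*y^2*z + 7*x^2*y - y*z^2 - 3*x*z - y

tr(a^2) = tr(a)*tr(a) - tr(1)  (reduce the a square) = x^2 - 2
tr(a^3) = tr(a)*tr(a^2) - tr(a)  (reduce the a square) = x^3 - 3*x
tr(a^4) = tr(a)*tr(a^3) - tr(a^2)  (reduce the a square) = x^4 - 4*x^2 + 2
tr(a^5) = tr(a)*tr(a^4) - tr(a^3)  (reduce the a square) = x^5 - 5*x^3 + 5*x
tr(a^6) = tr(a)*tr(a^5) - tr(a^4)  (reduce the a square) = x^6 - 6*x^4 + 9*x^2 - 2
tr(b a^2) = tr(a)*tr(b a) - tr(b)  (reduce the a square) = x*z - y
tr(a^2 b a) = tr(a)*tr(b a^2) - tr(b a)  (reduce the a square) = x^2*z - x*y - z
tr(b a^4) = tr(a)*tr(a^2 b a) - tr(a^2 b)  (reduce the a square) = x^3*z - x^2*y - 2*x*z + y
tr(b a^5) = tr(a)*tr(b a^4) - tr(b a^3)  (reduce the a square) = x^4*z - x^3*y - 3*x^2*z + 2*x*y + z
tr(a^6 b) = tr(a)*tr(b a^5) - tr(b a^4)  (reduce the a square) = x^5*z - x^4*y - 4*x^3*z + 3*x^2*y + 3*x*z - y
tr(a^5 b^-1 a) = tr(a^6)*tr(b) - tr(a^6 b)  (eliminate b^-1) = x^6*y - x^5*z - 5*x^4*y + 4*x^3*z + 6*x^2*y - 3*x*z - y
tr(b a b a) = tr(a b)*tr(a b) - tr(1)  (split on a) = z^2 - 2
tr(b a b) = tr(b)*tr(a b) - tr(a)  (reduce the b square) = y*z - x
tr(b a b a^2) = tr(a)*tr(b a b a) - tr(b a b)  (reduce the a square) = x*z^2 - y*z - x
tr(b a b a^3) = tr(a)*tr(b a b a^2) - tr(b a b a)  (reduce the a square) = x^2*z^2 - x*y*z - x^2 - z^2 + 2
tr(a^3 b a b a) = tr(a)*tr(b a b a^3) - tr(b a b a^2)  (reduce the a square) = x^3*z^2 - x^2*y*z - x^3 - 2*x*z^2 + y*z + 3*x
tr(a b a^5 b) = tr(a)*tr(a^3 b a b a) - tr(a^3 b a b)  (reduce the a square) = x^4*z^2 - x^3*y*z - x^4 - 3*x^2*z^2 + 2*x*y*z + 4*x^2 + z^2 - 2
tr(a^5 b^-1 a b) = tr(a b a^5)*tr(b) - tr(a b a^5 b)  (eliminate b^-1) = x^5*y*z - x^4*y^2 - x^4*z^2 - 3*x^3*y*z + x^4 + 3*x^2*y^2 + 3*x^2*z^2 + x*y*z - 4*x^2 - y^2 - z^2 + 2
tr(a^2 b^-1 a b^-1 a^3) = tr(a^5 b^-1 a)*tr(b) - tr(a^5 b^-1 a b)  (eliminate b^-1) = x^6*y^2 - 2*x^5*y*z - 4*x^4*y^2 + x^4*z^2 + 7*x^3*y*z - x^4 + 3*x^2*y^2 - 3*x^2*z^2 - 4*x*y*z + 4*x^2 + z^2 - 2
tr(b^2) = tr(b)*tr(b) - tr(1)  (reduce the b square) = y^2 - 2
tr(b a^2 b) = tr(a)*tr(b^2 a) - tr(b^2)  (reduce the a square) = x*y*z - x^2 - y^2 + 2
tr(b a^2 b a^2) = tr(a)*tr(b a^2 b a) - tr(b a^2 b)  (reduce the a square) = x^2*z^2 - 2*x*y*z + y^2 - 2
tr(a b a^2 b a^2) = tr(a)*tr(b a^2 b a^2) - tr(b a^2 b a)  (reduce the a square) = x^3*z^2 - 2*x^2*y*z + x*y^2 - x*z^2 + y*z - x
tr(a^4 b a^2 b) = tr(a)*tr(a b a^2 b a^2) - tr(a b a^2 b a)  (reduce the a square) = x^4*z^2 - 2*x^3*y*z + x^2*y^2 - 2*x^2*z^2 + 3*x*y*z - x^2 - y^2 + 2
tr(a^3 b a^2 b^-1 a) = tr(a^4 b a^2)*tr(b) - tr(a^4 b a^2 b)  (eliminate b^-1) = x^5*y*z - x^4*y^2 - x^4*z^2 - 2*x^3*y*z + 2*x^2*y^2 + 2*x^2*z^2 + x^2 - 2
tr(a b a^3 b a^2) = tr(a)*tr(a b a^3 b a) - tr(a b a^3 b)  (reduce the a square) = x^4*z^2 - 2*x^3*y*z + x^2*y^2 - 2*x^2*z^2 + 2*x*y*z + z^2 - 2
tr(b a b a b a) = tr(a b)*tr(a b a b) - tr(a^-1 b^-1)  (split on a) = z^3 - 3*z
tr(b a b a b) = tr(b)*tr(a b a b) - tr(a b a)  (reduce the b square) = y*z^2 - x*z - y
tr(b a^2 b a b a) = tr(a)*tr(b a b a b a) - tr(b a b a b)  (reduce the a square) = x*z^3 - y*z^2 - 2*x*z + y
tr(b a b^2) = tr(b)*tr(a b^2) - tr(a b)  (reduce the b square) = y^2*z - x*y - z
tr(b a^2 b a b) = tr(a)*tr(b a b^2 a) - tr(b a b^2)  (reduce the a square) = x*y*z^2 - x^2*z - y^2*z + z
tr(b a^2 b a b a^2) = tr(a)*tr(b a^2 b a b a) - tr(b a^2 b a b)  (reduce the a square) = x^2*z^3 - 2*x*y*z^2 - x^2*z + y^2*z + x*y - z
tr(a b a^3 b a^2 b) = tr(a)*tr(b a^2 b a b a^2) - tr(b a^2 b a b a)  (reduce the a square) = x^3*z^3 - 2*x^2*y*z^2 - x^3*z + x*y^2*z - x*z^3 + x^2*y + y*z^2 + x*z - y
tr(a^3 b a^2 b^-1 a b) = tr(a b a^3 b a^2)*tr(b) - tr(a b a^3 b a^2 b)  (eliminate b^-1) = x^4*y*z^2 - 2*x^3*y^2*z - x^3*z^3 + x^2*y^3 + x^3*z + x*y^2*z + x*z^3 - x^2*y - x*z - y
tr(a^2 b^-1 a b^-1 a^3 b) = tr(a^3 b a^2 b^-1 a)*tr(b) - tr(a^3 b a^2 b^-1 a b)  (eliminate b^-1) = x^5*y^2*z - x^4*y^3 - 2*x^4*y*z^2 + x^3*z^3 + x^2*y^3 + 2*x^2*y*z^2 - x^3*z - x*y^2*z - x*z^3 + 2*x^2*y + x*z - y
tr(a b^-1 a^3 b^-1 a^2 b^-1) = tr(a^2 b^-1 a b^-1 a^3)*tr(b) - tr(a^2 b^-1 a b^-1 a^3 b)  (eliminate b^-1) = x^6*y^3 - 3*x^5*y^2*z - 3*x^4*y^3 + 3*x^4*y*z^2 + 7*x^3*y^2*z - x^3*z^3 - x^4*y + 2*x^2*y^3 - 5*x^2*y*z^2 + x^3*z - 3*x*y^2*z + x*z^3 + 2*x^2*y + y*z^2 - x*z - y
tr(a^3 b^-1 a^3 b) = tr(a^3 b a^3)*tr(b) - tr(a^3 b a^3 b)  (eliminate b^-1) = x^5*y*z - x^4*y^2 - x^4*z^2 - 2*x^3*y*z + 2*x^2*y^2 + 2*x^2*z^2 + x*y*z - y^2 - z^2 + 2
tr(a b^-1 a^3 b^-1 a^2) = tr(a^3 b^-1 a^3)*tr(b) - tr(a^3 b^-1 a^3 b)  (eliminate b^-1) = x^6*y^2 - 2*x^5*y*z - 4*x^4*y^2 + x^4*z^2 + 6*x^3*y*z + 4*x^2*y^2 - 2*x^2*z^2 - 4*x*y*z + z^2 - 2
tr(b^-1 a^3 b^-1 a^2 b^-2 a) = tr(a b^-1 a^3 b^-1 a^2 b^-1)*tr(b) - tr(a b^-1 a^3 b^-1 a^2)  (eliminate b^-1) = x^6*y^4 - 3*x^5*y^3*z - x^6*y^2 - 3*x^4*y^4 + 3*x^4*y^2*z^2 + 2*x^5*y*z + 7*x^3*y^3*z - x^3*y*z^3 + 3*x^4*y^2 - x^4*z^2 + 2*x^2*y^4 - 5*x^2*y^2*z^2 - 5*x^3*y*z - 3*x*y^3*z + x*y*z^3 - 2*x^2*y^2 + 2*x^2*z^2 + y^2*z^2 + 3*x*y*z - y^2 - z^2 + 2
tr(a^4 b^-1 a^2 b) = tr(a^2 b a^4)*tr(b) - tr(a^2 b a^4 b)  (eliminate b^-1) = x^5*y*z - x^4*y^2 - x^4*z^2 - 2*x^3*y*z + 2*x^2*y^2 + 2*x^2*z^2 + x^2 - 2
tr(a^4 b^-1 a^2 b^-1) = tr(a^4 b^-1 a^2)*tr(b) - tr(a^4 b^-1 a^2 b)  (eliminate b^-1) = x^6*y^2 - 2*x^5*y*z - 4*x^4*y^2 + x^4*z^2 + 6*x^3*y*z + 4*x^2*y^2 - 2*x^2*z^2 - 3*x*y*z - x^2 - y^2 + 2
tr(a^3 b^-1 a^2 b^-2 a) = tr(a^4 b^-1 a^2 b^-1)*tr(b) - tr(a^4 b^-1 a^2)  (eliminate b^-1) = x^6*y^3 - 2*x^5*y^2*z - x^6*y - 4*x^4*y^3 + x^4*y*z^2 + x^5*z + 6*x^3*y^2*z + 5*x^4*y + 4*x^2*y^3 - 2*x^2*y*z^2 - 4*x^3*z - 3*x*y^2*z - 7*x^2*y - y^3 + 3*x*z + 3*y
tr(b^-1 a b^-2 a^3 b^-1 a^2 b^-1) = tr(b^-1 a^3 b^-1 a^2 b^-2 a)*tr(b) - tr(b^-1 a^3 b^-1 a^2 b^-2 a b)  (eliminate b^-1) = x^6*y^5 - 3*x^5*y^4*z - 2*x^6*y^3 - 3*x^4*y^5 + 3*x^4*y^3*z^2 + 4*x^5*y^2*z + 7*x^3*y^4*z - x^3*y^2*z^3 + x^6*y + 7*x^4*y^3 - 2*x^4*y*z^2 + 2*x^2*y^5 - 5*x^2*y^3*z^2 - x^5*z - 11*x^3*y^2*z - 3*x*y^4*z + x*y^2*z^3 - 5*x^4*y - 6*x^2*y^3 + 4*x^2*y*z^2 + y^3*z^2 + 4*x^3*z + 6*x*y^2*z + 7*x^2*y - y*z^2 - 3*x*z - y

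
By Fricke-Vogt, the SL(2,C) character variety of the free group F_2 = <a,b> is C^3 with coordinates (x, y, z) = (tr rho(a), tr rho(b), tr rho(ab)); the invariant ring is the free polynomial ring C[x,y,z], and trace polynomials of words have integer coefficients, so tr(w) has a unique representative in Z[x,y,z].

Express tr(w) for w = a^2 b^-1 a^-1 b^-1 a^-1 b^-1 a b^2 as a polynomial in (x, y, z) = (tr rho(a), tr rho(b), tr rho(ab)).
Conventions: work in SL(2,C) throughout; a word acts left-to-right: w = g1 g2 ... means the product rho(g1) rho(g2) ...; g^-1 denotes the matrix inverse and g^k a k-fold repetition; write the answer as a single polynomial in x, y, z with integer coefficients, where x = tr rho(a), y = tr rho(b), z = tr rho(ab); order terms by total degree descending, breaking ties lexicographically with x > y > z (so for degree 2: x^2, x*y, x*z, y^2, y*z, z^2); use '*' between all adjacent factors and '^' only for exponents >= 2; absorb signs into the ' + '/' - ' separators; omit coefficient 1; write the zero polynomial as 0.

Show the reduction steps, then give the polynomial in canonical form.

tr(b a^2) = tr(a)*tr(b a) - tr(b) = x*z - y
tr(a^3 b) = tr(a)*tr(b a^2) - tr(b a) = x^2*z - x*y - z
and tr(a^2) = tr(a)*tr(a) - tr(1) = x^2 - 2
and tr(a^3) = tr(a)*tr(a^2) - tr(a) = x^3 - 3*x
tr(a b^2 a^2) = tr(b)*tr(a^3 b) - tr(a^3) = x^2*y*z - x^3 - x*y^2 - y*z + 3*x
next, tr(b a b a) = tr(b a)*tr(b a) - tr(1) = z^2 - 2
tr(b a b) = tr(b)*tr(a b) - tr(a) = y*z - x
tr(a^2 b a b) = tr(a)*tr(b a b a) - tr(b a b) = x*z^2 - y*z - x
tr(a b^2 a^2 b) = tr(b)*tr(a^2 b a b) - tr(a^2 b a) = x*y*z^2 - x^2*z - y^2*z + z
and tr(b^-1 a b^2 a^2) = tr(a b^2 a^2)*tr(b) - tr(a b^2 a^2 b) = x^2*y^2*z - x^3*y - x*y^3 - x*y*z^2 + x^2*z + 3*x*y - z
tr(b^-1 a b^2 a^2 b^-1) = tr(b^-1 a b^2 a^2)*tr(b) - tr(b^-1 a b^2 a^2 b) = x^2*y^3*z - x^3*y^2 - x*y^4 - x*y^2*z^2 + x^3 + 4*x*y^2 - 3*x
tr(b^-1 a b^2 a^2 b^-2) = tr(b^-1 a b^2 a^2 b^-1)*tr(b) - tr(b^-1 a b^2 a^2) = x^2*y^4*z - x^3*y^3 - x*y^5 - x*y^3*z^2 - x^2*y^2*z + 2*x^3*y + 5*x*y^3 + x*y*z^2 - x^2*z - 6*x*y + z
and tr(b^2) = tr(b)*tr(b) - tr(1) = y^2 - 2
next, tr(b^2 a^2) = tr(a)*tr(b^2 a) - tr(b^2) = x*y*z - x^2 - y^2 + 2
tr(a b^2 a^3) = tr(a)*tr(b^2 a^3) - tr(b^2 a^2) = x^3*y*z - x^4 - x^2*y^2 - 2*x*y*z + 4*x^2 + y^2 - 2
and tr(a^3 b a b) = tr(a)*tr(b a b a^2) - tr(b a b a) = x^2*z^2 - x*y*z - x^2 - z^2 + 2
and tr(a^3 b a) = tr(a)*tr(a b a^2) - tr(a b a) = x^3*z - x^2*y - 2*x*z + y
next, tr(a b^2 a^3 b) = tr(b)*tr(a^3 b a b) - tr(a^3 b a) = x^2*y*z^2 - x^3*z - x*y^2*z - y*z^2 + 2*x*z + y
next, tr(a b^-1 a b^2 a^2) = tr(a b^2 a^3)*tr(b) - tr(a b^2 a^3 b) = x^3*y^2*z - x^4*y - x^2*y^3 - x^2*y*z^2 + x^3*z - x*y^2*z + 4*x^2*y + y^3 + y*z^2 - 2*x*z - 3*y
next, tr(a^2 b a^2 b) = tr(a)*tr(b a^2 b a) - tr(b a^2 b) = x^2*z^2 - 2*x*y*z + y^2 - 2
tr(a b^2 a^2 b a) = tr(b)*tr(a^2 b a^2 b) - tr(a^2 b a^2) = x^2*y*z^2 - x^3*z - 2*x*y^2*z + x^2*y + y^3 + 2*x*z - 3*y
tr(a b a b a b) = tr(b a)*tr(b a b a) - tr(b^-1 a^-1) = z^3 - 3*z
next, tr(b a b a b^2 a) = tr(b)*tr(a b a b a b) - tr(a b a b a) = y*z^3 - x*z^2 - 2*y*z + x
and tr(b a b a b) = tr(b)*tr(a b a b) - tr(a b a) = y*z^2 - x*z - y
tr(b a b a b^2) = tr(b)*tr(b a b a b) - tr(b a b a) = y^2*z^2 - x*y*z - y^2 - z^2 + 2
next, tr(a b^2 a^2 b a b) = tr(a)*tr(b a b a b^2 a) - tr(b a b a b^2) = x*y*z^3 - x^2*z^2 - y^2*z^2 - x*y*z + x^2 + y^2 + z^2 - 2
tr(a b^-1 a b^2 a^2 b) = tr(a b^2 a^2 b a)*tr(b) - tr(a b^2 a^2 b a b) = x^2*y^2*z^2 - x^3*y*z - 2*x*y^3*z - x*y*z^3 + x^2*y^2 + x^2*z^2 + y^4 + y^2*z^2 + 3*x*y*z - x^2 - 4*y^2 - z^2 + 2
tr(a b^-1 a b^2 a^2 b^-1) = tr(a b^-1 a b^2 a^2)*tr(b) - tr(a b^-1 a b^2 a^2 b) = x^3*y^3*z - x^4*y^2 - x^2*y^4 - 2*x^2*y^2*z^2 + 2*x^3*y*z + x*y^3*z + x*y*z^3 + 3*x^2*y^2 - x^2*z^2 - 5*x*y*z + x^2 + y^2 + z^2 - 2
next, tr(b^-1 a b^2 a^2 b^-2 a) = tr(a b^-1 a b^2 a^2 b^-1)*tr(b) - tr(a b^-1 a b^2 a^2) = x^3*y^4*z - x^4*y^3 - x^2*y^5 - 2*x^2*y^3*z^2 + x^3*y^2*z + x*y^4*z + x*y^2*z^3 + x^4*y + 4*x^2*y^3 - x^3*z - 4*x*y^2*z - 3*x^2*y + 2*x*z + y
tr(b^-1 a^-1 b^-1 a b^2 a^2 b^-1) = tr(b^-1 a b^2 a^2 b^-2)*tr(a) - tr(b^-1 a b^2 a^2 b^-2 a) = x^2*y^3*z^2 - 2*x^3*y^2*z - x*y^4*z - x*y^2*z^3 + x^4*y + x^2*y^3 + x^2*y*z^2 + 4*x*y^2*z - 3*x^2*y - x*z - y
next, tr(b a^2 b^-1 a) = tr(a b a^2)*tr(b) - tr(a b a^2 b) = x^2*y*z - x*y^2 - x*z^2 + x
and tr(a b^2 a^2 b^-1 a) = tr(a^2 b^2 a^2)*tr(b) - tr(a^2 b^2 a^2 b) = x^3*y^2*z - x^4*y - x^2*y^3 - x^2*y*z^2 + x^3*z + 3*x^2*y - 2*x*z + y
and tr(a b a b^2 a^3) = tr(a)*tr(a b a b^2 a^2) - tr(a b a b^2 a) = x^3*y*z^2 - x^4*z - x^2*y^2*z - 2*x*y*z^2 + 3*x^2*z + y^2*z + x*y - z
tr(a b a b a b a) = tr(a)*tr(b a b a b a) - tr(b a b a b) = x*z^3 - y*z^2 - 2*x*z + y
tr(a^3 b a b a b) = tr(a)*tr(a b a b a b a) - tr(a b a b a b) = x^2*z^3 - x*y*z^2 - 2*x^2*z - z^3 + x*y + 3*z
tr(a^3 b a b a) = tr(a)*tr(b a b a^3) - tr(b a b a^2) = x^3*z^2 - x^2*y*z - x^3 - 2*x*z^2 + y*z + 3*x
tr(a b a b^2 a^3 b) = tr(b)*tr(a^3 b a b a b) - tr(a^3 b a b a) = x^2*y*z^3 - x^3*z^2 - x*y^2*z^2 - x^2*y*z - y*z^3 + x^3 + x*y^2 + 2*x*z^2 + 2*y*z - 3*x
tr(a b^-1 a b a b^2 a^2) = tr(a b a b^2 a^3)*tr(b) - tr(a b a b^2 a^3 b) = x^3*y^2*z^2 - x^4*y*z - x^2*y^3*z - x^2*y*z^3 + x^3*z^2 - x*y^2*z^2 + 4*x^2*y*z + y^3*z + y*z^3 - x^3 - 2*x*z^2 - 3*y*z + 3*x
tr(b a^2 b a b^2 a) = tr(b)*tr(a b a^2 b a b) - tr(a b a^2 b a) = x*y*z^3 - x^2*z^2 - y^2*z^2 + 2
next, tr(b a^2 b a b^2) = tr(b)*tr(a^2 b a b^2) - tr(a^2 b a b) = x*y^2*z^2 - x^2*y*z - y^3*z - x*z^2 + 2*y*z + x
tr(a b a b^2 a^2 b a) = tr(a)*tr(b a^2 b a b^2 a) - tr(b a^2 b a b^2) = x^2*y*z^3 - x^3*z^2 - 2*x*y^2*z^2 + x^2*y*z + y^3*z + x*z^2 - 2*y*z + x
next, tr(a b a b a b a b) = tr(b a b a)*tr(b a b a) - tr(1) = z^4 - 4*z^2 + 2
and tr(b a b a b a b^2 a) = tr(b)*tr(a b a b a b a b) - tr(a b a b a b a) = y*z^4 - x*z^3 - 3*y*z^2 + 2*x*z + y
next, tr(b a b a b a b^2) = tr(b)*tr(b a b a b a b) - tr(b a b a b a) = y^2*z^3 - x*y*z^2 - 2*y^2*z - z^3 + x*y + 3*z
next, tr(a b a b^2 a^2 b a b) = tr(a)*tr(b a b a b a b^2 a) - tr(b a b a b a b^2) = x*y*z^4 - x^2*z^3 - y^2*z^3 - 2*x*y*z^2 + 2*x^2*z + 2*y^2*z + z^3 - 3*z
tr(a b^-1 a b a b^2 a^2 b) = tr(a b a b^2 a^2 b a)*tr(b) - tr(a b a b^2 a^2 b a b) = x^2*y^2*z^3 - x^3*y*z^2 - 2*x*y^3*z^2 - x*y*z^4 + x^2*y^2*z + x^2*z^3 + y^4*z + y^2*z^3 + 3*x*y*z^2 - 2*x^2*z - 4*y^2*z - z^3 + x*y + 3*z
next, tr(b a b^2 a^2 b^-1 a b^-1 a) = tr(a b^-1 a b a b^2 a^2)*tr(b) - tr(a b^-1 a b a b^2 a^2 b) = x^3*y^3*z^2 - x^4*y^2*z - x^2*y^4*z - 2*x^2*y^2*z^3 + 2*x^3*y*z^2 + x*y^3*z^2 + x*y*z^4 + 3*x^2*y^2*z - x^2*z^3 - x^3*y - 5*x*y*z^2 + 2*x^2*z + y^2*z + z^3 + 2*x*y - 3*z
tr(a b^2 a^2 b^-1 a b^-1 a^-1 b) = tr(b a b^2 a^2 b^-1 a b^-1)*tr(a) - tr(b a b^2 a^2 b^-1 a b^-1 a) = -x^3*y^3*z^2 + 2*x^4*y^2*z + x^2*y^4*z + 2*x^2*y^2*z^3 - x^5*y - x^3*y^3 - 3*x^3*y*z^2 - x*y^3*z^2 - x*y*z^4 + x^4*z - 3*x^2*y^2*z + x^2*z^3 + 4*x^3*y + 5*x*y*z^2 - 4*x^2*z - y^2*z - z^3 - x*y + 3*z
next, tr(b^-1 a^-1 b^-1 a b^2 a^2 b^-1 a) = tr(a b^2 a^2 b^-1 a b^-1 a^-1)*tr(b) - tr(a b^2 a^2 b^-1 a b^-1 a^-1 b) = x^3*y^3*z^2 - 2*x^4*y^2*z - x^2*y^4*z - 2*x^2*y^2*z^3 + x^5*y + x^3*y^3 + 3*x^3*y*z^2 + x*y^3*z^2 + x*y*z^4 - x^4*z + 4*x^2*y^2*z - x^2*z^3 - 4*x^3*y - x*y^3 - 6*x*y*z^2 + 4*x^2*z + y^2*z + z^3 + 2*x*y - 3*z
tr(a^2 b^-1 a^-1 b^-1 a^-1 b^-1 a b^2) = tr(b^-1 a^-1 b^-1 a b^2 a^2 b^-1)*tr(a) - tr(b^-1 a^-1 b^-1 a b^2 a^2 b^-1 a) = x^2*y^2*z^3 - 2*x^3*y*z^2 - x*y^3*z^2 - x*y*z^4 + x^4*z + x^2*z^3 + x^3*y + x*y^3 + 6*x*y*z^2 - 5*x^2*z - y^2*z - z^3 - 3*x*y + 3*z

x^2*y^2*z^3 - 2*x^3*y*z^2 - x*y^3*z^2 - x*y*z^4 + x^4*z + x^2*z^3 + x^3*y + x*y^3 + 6*x*y*z^2 - 5*x^2*z - y^2*z - z^3 - 3*x*y + 3*z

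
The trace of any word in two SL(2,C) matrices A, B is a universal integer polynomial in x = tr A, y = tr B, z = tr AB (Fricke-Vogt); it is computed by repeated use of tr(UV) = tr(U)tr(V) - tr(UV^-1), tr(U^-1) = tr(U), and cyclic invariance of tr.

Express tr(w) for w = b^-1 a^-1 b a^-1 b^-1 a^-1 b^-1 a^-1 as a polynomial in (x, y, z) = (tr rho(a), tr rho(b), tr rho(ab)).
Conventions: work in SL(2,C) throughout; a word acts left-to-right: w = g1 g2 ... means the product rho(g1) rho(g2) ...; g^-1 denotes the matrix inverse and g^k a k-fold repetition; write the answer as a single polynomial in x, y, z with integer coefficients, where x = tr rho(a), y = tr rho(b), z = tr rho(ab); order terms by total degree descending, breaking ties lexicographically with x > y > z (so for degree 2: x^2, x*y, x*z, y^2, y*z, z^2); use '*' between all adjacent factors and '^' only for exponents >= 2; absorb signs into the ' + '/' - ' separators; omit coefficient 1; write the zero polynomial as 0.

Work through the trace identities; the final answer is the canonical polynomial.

trace(a^-1 b) = trace(b) trace(a) - trace(b a)   [inverse elimination on a] = x*y - z
trace(a^-1 b a^-1) = trace(a^-1 b) trace(a) - trace(a^-1 b a)   [inverse elimination on a] = x^2*y - x*z - y
trace(b^2) = trace(b) trace(b) - trace(1)   [square of b] = y^2 - 2
next, trace(b^2 a) = trace(b) trace(a b) - trace(a)   [square of b] = y*z - x
and trace(b a^-1 b) = trace(b^2) trace(a) - trace(b^2 a)   [inverse elimination on a] = x*y^2 - y*z - x
trace(b a b a) = trace(b a) trace(b a) - trace(1)   [split at a repeated b] = z^2 - 2
trace(b a^-1 b a) = trace(b a b) trace(a) - trace(b a b a)   [inverse elimination on a] = x*y*z - x^2 - z^2 + 2
trace(a^-1 b a^-1 b) = trace(b a^-1 b) trace(a) - trace(b a^-1 b a)   [inverse elimination on a] = x^2*y^2 - 2*x*y*z + z^2 - 2
trace(a^-1 b a^-1 b^-1) = trace(a^-1 b a^-1) trace(b) - trace(a^-1 b a^-1 b)   [inverse elimination on b] = x*y*z - y^2 - z^2 + 2
trace(a^-1 b a^-1 b^-1 a^-1) = trace(a^-1 b a^-1 b^-1) trace(a) - trace(a^-1 b a^-1 b^-1 a)   [inverse elimination on a] = x^2*y*z - x*y^2 - x*z^2 + x
next, trace(a^-1 b a^-1 b^-1 a^-2) = trace(a^-1 b a^-1 b^-1 a^-1) trace(a) - trace(a^-1 b a^-1 b^-1)   [inverse elimination on a] = x^3*y*z - x^2*y^2 - x^2*z^2 - x*y*z + x^2 + y^2 + z^2 - 2
trace(b^2 a b) = trace(b) trace(a b^2) - trace(a b)   [square of b] = y^2*z - x*y - z
trace(a b a) = trace(a) trace(b a) - trace(b)   [square of a] = x*z - y
trace(b^2 a b a) = trace(b) trace(a b a b) - trace(a b a)   [square of b] = y*z^2 - x*z - y
trace(b^2 a b a^-1) = trace(b^2 a b) trace(a) - trace(b^2 a b a)   [inverse elimination on a] = x*y^2*z - x^2*y - y*z^2 + y
and trace(a^-2 b^2 a b) = trace(b^2 a b a^-1) trace(a) - trace(b^2 a b)   [inverse elimination on a] = x^2*y^2*z - x^3*y - x*y*z^2 - y^2*z + 2*x*y + z
trace(b^-1 a^-2 b^2 a) = trace(a^-2 b^2 a) trace(b) - trace(a^-2 b^2 a b)   [inverse elimination on b] = -x^2*y^2*z + x^3*y + x*y^3 + x*y*z^2 - 3*x*y - z
next, trace(b a^-1 b^-1 a^-2 b) = trace(b^-1 a^-2 b^2) trace(a) - trace(b^-1 a^-2 b^2 a)   [inverse elimination on a] = x^2*y^2*z - x*y^3 - x*y*z^2 - x^2*z + 2*x*y + z
trace(a^-1 b a b a^-1) = trace(a^-1 b a b) trace(a) - trace(a^-1 b a b a)   [inverse elimination on a] = x^2*y*z - x^3 - x*z^2 - y*z + 3*x
trace(a^-2 b a b a^-1) = trace(a^-1 b a b a^-1) trace(a) - trace(a^-1 b a b)   [inverse elimination on a] = x^3*y*z - x^4 - x^2*z^2 - 2*x*y*z + 4*x^2 + z^2 - 2
trace(b a^-1 b a b) = trace(b a b^2) trace(a) - trace(b a b^2 a)   [inverse elimination on a] = x*y^2*z - x^2*y - y*z^2 + y
trace(b a b a b a) = trace(a b) trace(a b a b) - trace(a^-1 b^-1)   [split at a repeated a] = z^3 - 3*z
trace(b a^-1 b a b a) = trace(b a b a b) trace(a) - trace(b a b a b a)   [inverse elimination on a] = x*y*z^2 - x^2*z - z^3 - x*y + 3*z
trace(b a b a^-1 b a^-1) = trace(b a^-1 b a b) trace(a) - trace(b a^-1 b a b a)   [inverse elimination on a] = x^2*y^2*z - x^3*y - 2*x*y*z^2 + x^2*z + z^3 + 2*x*y - 3*z
next, trace(a^-2 b a b a^-1 b) = trace(b a b a^-1 b a^-1) trace(a) - trace(b a b a^-1 b)   [inverse elimination on a] = x^3*y^2*z - x^4*y - 2*x^2*y*z^2 + x^3*z - x*y^2*z + x*z^3 + 3*x^2*y + y*z^2 - 3*x*z - y
trace(b a^-1 b^-1 a^-2 b a) = trace(a^-2 b a b a^-1) trace(b) - trace(a^-2 b a b a^-1 b)   [inverse elimination on b] = x^2*y*z^2 - x^3*z - x*y^2*z - x*z^3 + x^2*y + 3*x*z - y
trace(a^-1 b a^-1 b^-1 a^-2 b) = trace(b a^-1 b^-1 a^-2 b) trace(a) - trace(b a^-1 b^-1 a^-2 b a)   [inverse elimination on a] = x^3*y^2*z - x^2*y^3 - 2*x^2*y*z^2 + x*y^2*z + x*z^3 + x^2*y - 2*x*z + y
and trace(a^-1 b^-1 a^-1 b a^-1 b^-1 a^-1) = trace(a^-1 b a^-1 b^-1 a^-2) trace(b) - trace(a^-1 b a^-1 b^-1 a^-2 b)   [inverse elimination on b] = x^2*y*z^2 - 2*x*y^2*z - x*z^3 + y^3 + y*z^2 + 2*x*z - 3*y
trace(b a^-1 b^-1 a b) = trace(a b^2 a^-1) trace(b) - trace(a b^2 a^-1 b)   [inverse elimination on b] = -x*y^2*z + x^2*y + y^3 + y*z^2 - 3*y
next, trace(b a b a b^2) = trace(b) trace(b a b a b) - trace(b a b a)   [square of b] = y^2*z^2 - x*y*z - y^2 - z^2 + 2
trace(a b a b a) = trace(a) trace(b a b a) - trace(b a b)   [square of a] = x*z^2 - y*z - x
and trace(b a b a b^2 a) = trace(b) trace(a b a b a b) - trace(a b a b a)   [square of b] = y*z^3 - x*z^2 - 2*y*z + x
trace(a b a b^2 a^-1 b) = trace(b a b a b^2) trace(a) - trace(b a b a b^2 a)   [inverse elimination on a] = x*y^2*z^2 - x^2*y*z - y*z^3 - x*y^2 + 2*y*z + x
next, trace(b a^-1 b^-1 a b a b) = trace(a b a b^2 a^-1) trace(b) - trace(a b a b^2 a^-1 b)   [inverse elimination on b] = -x*y^2*z^2 + x^2*y*z + y^3*z + y*z^3 - 3*y*z - x
next, trace(a b a b a b a) = trace(a) trace(b a b a b a) - trace(b a b a b)   [square of a] = x*z^3 - y*z^2 - 2*x*z + y
and trace(a b a b a b a b) = trace(a b a b a b) trace(a b) - trace(b a b a)   [split at a repeated a] = z^4 - 4*z^2 + 2
and trace(b^-1 a b a b a b a) = trace(a b a b a b a) trace(b) - trace(a b a b a b a b)   [inverse elimination on b] = x*y*z^3 - y^2*z^2 - z^4 - 2*x*y*z + y^2 + 4*z^2 - 2
next, trace(b a^-1 b^-1 a b a b a) = trace(b^-1 a b a b a b) trace(a) - trace(b^-1 a b a b a b a)   [inverse elimination on a] = -x*y*z^3 + x^2*z^2 + y^2*z^2 + z^4 + x*y*z - x^2 - y^2 - 4*z^2 + 2
trace(a^-1 b a^-1 b^-1 a b a b) = trace(b a^-1 b^-1 a b a b) trace(a) - trace(b a^-1 b^-1 a b a b a)   [inverse elimination on a] = -x^2*y^2*z^2 + x^3*y*z + x*y^3*z + 2*x*y*z^3 - x^2*z^2 - y^2*z^2 - z^4 - 4*x*y*z + y^2 + 4*z^2 - 2
and trace(b a b^-1 a^-1 b a^-1 b^-1 a) = trace(a^-1 b a^-1 b^-1 a b a) trace(b) - trace(a^-1 b a^-1 b^-1 a b a b)   [inverse elimination on b] = x^2*y^2*z^2 - x^3*y*z - 2*x*y^3*z - 2*x*y*z^3 + x^2*y^2 + x^2*z^2 + y^4 + 2*y^2*z^2 + z^4 + 4*x*y*z - 4*y^2 - 4*z^2 + 2
next, trace(b^-1 a^-1 b a^-1 b^-1 a^-1 b a) = trace(b a b^-1 a^-1 b a^-1 b^-1) trace(a) - trace(b a b^-1 a^-1 b a^-1 b^-1 a)   [inverse elimination on a] = -x^2*y^2*z^2 + x^3*y*z + 2*x*y^3*z + 2*x*y*z^3 - x^2*y^2 - x^2*z^2 - y^4 - 2*y^2*z^2 - z^4 - 4*x*y*z + x^2 + 4*y^2 + 4*z^2 - 2
next, trace(a^-1 b^-1 a^-1 b a^-1 b^-1 a^-1 b) = trace(b^-1 a^-1 b a^-1 b^-1 a^-1 b) trace(a) - trace(b^-1 a^-1 b a^-1 b^-1 a^-1 b a)   [inverse elimination on a] = x^2*y^2*z^2 - 2*x*y^3*z - 2*x*y*z^3 + y^4 + 2*y^2*z^2 + z^4 + 4*x*y*z - 4*y^2 - 4*z^2 + 2
next, trace(b^-1 a^-1 b a^-1 b^-1 a^-1 b^-1 a^-1) = trace(a^-1 b^-1 a^-1 b a^-1 b^-1 a^-1) trace(b) - trace(a^-1 b^-1 a^-1 b a^-1 b^-1 a^-1 b)   [inverse elimination on b] = x*y*z^3 - y^2*z^2 - z^4 - 2*x*y*z + y^2 + 4*z^2 - 2

x*y*z^3 - y^2*z^2 - z^4 - 2*x*y*z + y^2 + 4*z^2 - 2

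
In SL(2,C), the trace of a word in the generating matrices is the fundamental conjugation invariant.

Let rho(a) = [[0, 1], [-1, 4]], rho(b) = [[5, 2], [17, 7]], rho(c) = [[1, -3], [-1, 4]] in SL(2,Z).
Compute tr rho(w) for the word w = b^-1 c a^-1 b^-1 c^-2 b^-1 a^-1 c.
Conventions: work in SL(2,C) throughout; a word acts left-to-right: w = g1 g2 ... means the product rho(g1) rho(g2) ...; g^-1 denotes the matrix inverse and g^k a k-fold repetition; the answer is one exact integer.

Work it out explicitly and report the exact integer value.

-942502

rho(b^-1) = [[7, -2], [-17, 5]]
... * rho(c) = [[1, -3], [-1, 4]]  ->  [[9, -29], [-22, 71]]
... * rho(a^-1) = [[4, -1], [1, 0]]  ->  [[7, -9], [-17, 22]]
... * rho(b^-1) = [[7, -2], [-17, 5]]  ->  [[202, -59], [-493, 144]]
... * rho(c^-1) = [[4, 3], [1, 1]]  ->  [[749, 547], [-1828, -1335]]
... * rho(c^-1) = [[4, 3], [1, 1]]  ->  [[3543, 2794], [-8647, -6819]]
... * rho(b^-1) = [[7, -2], [-17, 5]]  ->  [[-22697, 6884], [55394, -16801]]
... * rho(a^-1) = [[4, -1], [1, 0]]  ->  [[-83904, 22697], [204775, -55394]]
... * rho(c) = [[1, -3], [-1, 4]]  ->  [[-106601, 342500], [260169, -835901]]
tr = -106601 + -835901 = -942502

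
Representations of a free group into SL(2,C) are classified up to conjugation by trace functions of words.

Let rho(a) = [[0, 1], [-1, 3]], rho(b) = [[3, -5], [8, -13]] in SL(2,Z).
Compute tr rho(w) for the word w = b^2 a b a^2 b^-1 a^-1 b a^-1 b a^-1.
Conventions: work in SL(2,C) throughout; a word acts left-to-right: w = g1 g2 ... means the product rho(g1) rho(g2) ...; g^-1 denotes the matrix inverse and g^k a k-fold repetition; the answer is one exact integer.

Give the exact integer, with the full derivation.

rho(b) = [[3, -5], [8, -13]]
... * rho(b) = [[3, -5], [8, -13]]  ->  [[-31, 50], [-80, 129]]
... * rho(a) = [[0, 1], [-1, 3]]  ->  [[-50, 119], [-129, 307]]
... * rho(b) = [[3, -5], [8, -13]]  ->  [[802, -1297], [2069, -3346]]
... * rho(a) = [[0, 1], [-1, 3]]  ->  [[1297, -3089], [3346, -7969]]
... * rho(a) = [[0, 1], [-1, 3]]  ->  [[3089, -7970], [7969, -20561]]
... * rho(b^-1) = [[-13, 5], [-8, 3]]  ->  [[23603, -8465], [60891, -21838]]
... * rho(a^-1) = [[3, -1], [1, 0]]  ->  [[62344, -23603], [160835, -60891]]
... * rho(b) = [[3, -5], [8, -13]]  ->  [[-1792, -4881], [-4623, -12592]]
... * rho(a^-1) = [[3, -1], [1, 0]]  ->  [[-10257, 1792], [-26461, 4623]]
... * rho(b) = [[3, -5], [8, -13]]  ->  [[-16435, 27989], [-42399, 72206]]
... * rho(a^-1) = [[3, -1], [1, 0]]  ->  [[-21316, 16435], [-54991, 42399]]
tr = -21316 + 42399 = 21083

21083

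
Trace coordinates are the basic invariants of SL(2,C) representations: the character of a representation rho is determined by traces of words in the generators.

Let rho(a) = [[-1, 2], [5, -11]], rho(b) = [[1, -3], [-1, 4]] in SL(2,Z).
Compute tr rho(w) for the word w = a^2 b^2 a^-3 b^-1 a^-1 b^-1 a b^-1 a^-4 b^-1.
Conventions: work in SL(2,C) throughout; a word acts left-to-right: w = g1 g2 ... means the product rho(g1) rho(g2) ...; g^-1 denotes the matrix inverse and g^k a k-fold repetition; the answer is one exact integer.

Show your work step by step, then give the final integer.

rho(a) = [[-1, 2], [5, -11]]
... * rho(a) = [[-1, 2], [5, -11]]  ->  [[11, -24], [-60, 131]]
... * rho(b) = [[1, -3], [-1, 4]]  ->  [[35, -129], [-191, 704]]
... * rho(b) = [[1, -3], [-1, 4]]  ->  [[164, -621], [-895, 3389]]
... * rho(a^-1) = [[-11, -2], [-5, -1]]  ->  [[1301, 293], [-7100, -1599]]
... * rho(a^-1) = [[-11, -2], [-5, -1]]  ->  [[-15776, -2895], [86095, 15799]]
... * rho(a^-1) = [[-11, -2], [-5, -1]]  ->  [[188011, 34447], [-1026040, -187989]]
... * rho(b^-1) = [[4, 3], [1, 1]]  ->  [[786491, 598480], [-4292149, -3266109]]
... * rho(a^-1) = [[-11, -2], [-5, -1]]  ->  [[-11643801, -2171462], [63544184, 11850407]]
... * rho(b^-1) = [[4, 3], [1, 1]]  ->  [[-48746666, -37102865], [266027143, 202482959]]
... * rho(a) = [[-1, 2], [5, -11]]  ->  [[-136767659, 310638183], [746387652, -1695258263]]
... * rho(b^-1) = [[4, 3], [1, 1]]  ->  [[-236432453, -99664794], [1290292345, 543904693]]
... * rho(a^-1) = [[-11, -2], [-5, -1]]  ->  [[3099080953, 572529700], [-16912739260, -3124489383]]
... * rho(a^-1) = [[-11, -2], [-5, -1]]  ->  [[-36952538983, -6770691606], [201662578775, 36949967903]]
... * rho(a^-1) = [[-11, -2], [-5, -1]]  ->  [[440331386843, 80675769572], [-2403038206040, -440275125453]]
... * rho(a^-1) = [[-11, -2], [-5, -1]]  ->  [[-5247024103133, -961338543258], [28634795893705, 5246351537533]]
... * rho(b^-1) = [[4, 3], [1, 1]]  ->  [[-21949434955790, -16702410852657], [119785535112353, 91150739218648]]
tr = -21949434955790 + 91150739218648 = 69201304262858

69201304262858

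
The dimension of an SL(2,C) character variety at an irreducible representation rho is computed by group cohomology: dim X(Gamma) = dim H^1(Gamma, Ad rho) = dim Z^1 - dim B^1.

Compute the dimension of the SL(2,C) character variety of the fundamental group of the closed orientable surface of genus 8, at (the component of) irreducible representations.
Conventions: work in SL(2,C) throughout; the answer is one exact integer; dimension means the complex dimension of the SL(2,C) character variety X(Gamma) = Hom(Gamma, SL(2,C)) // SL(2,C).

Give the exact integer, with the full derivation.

42

Gamma = pi_1(Sigma_8) = < a_1, b_1, ..., a_8, b_8 | prod [a_i, b_i] > has 2g = 16 generators and 1 relator.
A cocycle assigns one sl_2 vector per generator subject to the relator condition d_2(z) = 0: dim of the unconstrained space is 3*2g = 48.
d_2 is surjective at irreducible rho (its cokernel H^2 is dual to H^0 = 0), so dim Z^1 = 48 - 3 = 45.
As always at irreducible rho, dim B^1 = 3.
dim H^1 = 45 - 3 = 42 = dim X.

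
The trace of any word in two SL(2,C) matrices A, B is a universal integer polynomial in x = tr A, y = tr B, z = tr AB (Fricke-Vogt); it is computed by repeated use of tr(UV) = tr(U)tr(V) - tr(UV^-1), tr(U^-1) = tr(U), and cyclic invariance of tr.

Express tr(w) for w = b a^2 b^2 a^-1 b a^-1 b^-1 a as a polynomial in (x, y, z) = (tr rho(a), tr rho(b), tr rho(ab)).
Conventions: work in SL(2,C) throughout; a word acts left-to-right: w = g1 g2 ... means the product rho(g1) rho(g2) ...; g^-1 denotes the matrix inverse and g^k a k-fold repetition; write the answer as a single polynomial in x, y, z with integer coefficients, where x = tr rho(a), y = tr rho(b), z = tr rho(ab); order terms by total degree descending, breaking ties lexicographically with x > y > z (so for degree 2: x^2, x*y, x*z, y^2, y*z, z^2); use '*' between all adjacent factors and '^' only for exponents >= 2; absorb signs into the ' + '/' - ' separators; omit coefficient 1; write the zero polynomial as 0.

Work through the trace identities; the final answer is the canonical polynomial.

-x^3*y^3*z^2 + x^4*y^2*z + 2*x^2*y^4*z + 2*x^2*y^2*z^3 - x^3*y^3 - x^3*y*z^2 - x*y^5 - 3*x*y^3*z^2 - x*y*z^4 - 3*x^2*y^2*z + y^4*z + y^2*z^3 + 4*x*y^3 + 5*x*y*z^2 - x^2*z - 4*y^2*z - z^3 - x*y + 3*z

tr(a b^2) = tr(b)*tr(a b) - tr(a)  (reduce the b square) = y*z - x
tr(b^3 a) = tr(b)*tr(a b^2) - tr(a b)  (reduce the b square) = y^2*z - x*y - z
tr(b^2) = tr(b)*tr(b) - tr(1)  (reduce the b square) = y^2 - 2
tr(b^3) = tr(b)*tr(b^2) - tr(b)  (reduce the b square) = y^3 - 3*y
tr(b^2 a^2 b) = tr(a)*tr(b^3 a) - tr(b^3)  (reduce the a square) = x*y^2*z - x^2*y - y^3 - x*z + 3*y
tr(b^2 a^2) = tr(a)*tr(b^2 a) - tr(b^2)  (reduce the a square) = x*y*z - x^2 - y^2 + 2
tr(b^2 a^2 b^2) = tr(b)*tr(b^2 a^2 b) - tr(b^2 a^2)  (reduce the b square) = x*y^3*z - x^2*y^2 - y^4 - 2*x*y*z + x^2 + 4*y^2 - 2
tr(a b a b) = tr(a b)*tr(a b) - tr(1)  (split on a) = z^2 - 2
tr(a b a) = tr(a)*tr(b a) - tr(b)  (reduce the a square) = x*z - y
tr(b^2 a b a) = tr(b)*tr(a b a b) - tr(a b a)  (reduce the b square) = y*z^2 - x*z - y
tr(a^2 b^2 a b) = tr(a)*tr(b^2 a b a) - tr(b^2 a b)  (reduce the a square) = x*y*z^2 - x^2*z - y^2*z + z
tr(a^3 b) = tr(a)*tr(b a^2) - tr(b a)  (reduce the a square) = x^2*z - x*y - z
tr(a^2) = tr(a)*tr(a) - tr(1)  (reduce the a square) = x^2 - 2
tr(a^3) = tr(a)*tr(a^2) - tr(a)  (reduce the a square) = x^3 - 3*x
tr(a^2 b^2 a) = tr(b)*tr(a^3 b) - tr(a^3)  (reduce the b square) = x^2*y*z - x^3 - x*y^2 - y*z + 3*x
tr(b^2 a^2 b^2 a) = tr(b)*tr(a^2 b^2 a b) - tr(a^2 b^2 a)  (reduce the b square) = x*y^2*z^2 - 2*x^2*y*z - y^3*z + x^3 + x*y^2 + 2*y*z - 3*x
tr(b a^2 b^2 a^-1 b) = tr(b^2 a^2 b^2)*tr(a) - tr(b^2 a^2 b^2 a)  (eliminate a^-1) = x^2*y^3*z - x^3*y^2 - x*y^4 - x*y^2*z^2 + y^3*z + 3*x*y^2 - 2*y*z + x
tr(b^3 a b a) = tr(b)*tr(b a b a b) - tr(b a b a)  (reduce the b square) = y^2*z^2 - x*y*z - y^2 - z^2 + 2
tr(b^3 a b) = tr(b)*tr(b a b^2) - tr(b a b)  (reduce the b square) = y^3*z - x*y^2 - 2*y*z + x
tr(b a b a^2 b^2) = tr(a)*tr(b^3 a b a) - tr(b^3 a b)  (reduce the a square) = x*y^2*z^2 - x^2*y*z - y^3*z - x*z^2 + 2*y*z + x
tr(b^2 a b a^2 b^2) = tr(b)*tr(b a b a^2 b^2) - tr(b a b a^2 b)  (reduce the b square) = x*y^3*z^2 - x^2*y^2*z - y^4*z - 2*x*y*z^2 + x^2*z + 3*y^2*z + x*y - z
tr(b a b a b a) = tr(a b)*tr(a b a b) - tr(a^-1 b^-1)  (split on a) = z^3 - 3*z
tr(a b a^2 b a b) = tr(a)*tr(b a b a b a) - tr(b a b a b)  (reduce the a square) = x*z^3 - y*z^2 - 2*x*z + y
tr(b a^2 b a) = tr(a)*tr(b a b a) - tr(b a b)  (reduce the a square) = x*z^2 - y*z - x
tr(a b a^2 b a) = tr(a)*tr(b a^2 b a) - tr(b a^2 b)  (reduce the a square) = x^2*z^2 - 2*x*y*z + y^2 - 2
tr(a b^2 a b a^2 b) = tr(b)*tr(a b a^2 b a b) - tr(a b a^2 b a)  (reduce the b square) = x*y*z^3 - x^2*z^2 - y^2*z^2 + 2
tr(a b^2 a b a^2) = tr(a)*tr(a b^2 a b a) - tr(a b^2 a b)  (reduce the a square) = x^2*y*z^2 - x^3*z - x*y^2*z - y*z^2 + 2*x*z + y
tr(b^2 a b a^2 b^2 a) = tr(b)*tr(a b^2 a b a^2 b) - tr(a b^2 a b a^2)  (reduce the b square) = x*y^2*z^3 - 2*x^2*y*z^2 - y^3*z^2 + x^3*z + x*y^2*z + y*z^2 - 2*x*z + y
tr(b a b a^2 b^2 a^-1 b) = tr(b^2 a b a^2 b^2)*tr(a) - tr(b^2 a b a^2 b^2 a)  (eliminate a^-1) = x^2*y^3*z^2 - x^3*y^2*z - x*y^4*z - x*y^2*z^3 + y^3*z^2 + 2*x*y^2*z + x^2*y - y*z^2 + x*z - y
tr(b a b a b a b) = tr(b)*tr(a b a b a b) - tr(a b a b a)  (reduce the b square) = y*z^3 - x*z^2 - 2*y*z + x
tr(b^3 a b a b a) = tr(b)*tr(b a b a b a b) - tr(b a b a b a)  (reduce the b square) = y^2*z^3 - x*y*z^2 - 2*y^2*z - z^3 + x*y + 3*z
tr(b^3 a b a b) = tr(b)*tr(b^2 a b a b) - tr(b^2 a b a)  (reduce the b square) = y^3*z^2 - x*y^2*z - y^3 - 2*y*z^2 + x*z + 3*y
tr(b a b a b a^2 b^2) = tr(a)*tr(b^3 a b a b a) - tr(b^3 a b a b)  (reduce the a square) = x*y^2*z^3 - x^2*y*z^2 - y^3*z^2 - x*y^2*z - x*z^3 + x^2*y + y^3 + 2*y*z^2 + 2*x*z - 3*y
tr(a b a b a b a b) = tr(a b)*tr(a b a b a b) - tr(a^-1 b^-1 a^-1 b^-1)  (split on a) = z^4 - 4*z^2 + 2
tr(b^2 a b a b a b a) = tr(b)*tr(a b a b a b a b) - tr(a b a b a b a)  (reduce the b square) = y*z^4 - x*z^3 - 3*y*z^2 + 2*x*z + y
tr(b a b a b a^2 b^2 a) = tr(a)*tr(b^2 a b a b a b a) - tr(b^2 a b a b a b)  (reduce the a square) = x*y*z^4 - x^2*z^3 - y^2*z^3 - 2*x*y*z^2 + 2*x^2*z + 2*y^2*z + z^3 - 3*z
tr(b a b a^2 b^2 a^-1 b a) = tr(b a b a b a^2 b^2)*tr(a) - tr(b a b a b a^2 b^2 a)  (eliminate a^-1) = x^2*y^2*z^3 - x^3*y*z^2 - x*y^3*z^2 - x*y*z^4 - x^2*y^2*z + y^2*z^3 + x^3*y + x*y^3 + 4*x*y*z^2 - 2*y^2*z - z^3 - 3*x*y + 3*z
tr(a b a^2 b^2 a^-1 b a^-1 b) = tr(b a b a^2 b^2 a^-1 b)*tr(a) - tr(b a b a^2 b^2 a^-1 b a)  (eliminate a^-1) = x^3*y^3*z^2 - x^4*y^2*z - x^2*y^4*z - 2*x^2*y^2*z^3 + x^3*y*z^2 + 2*x*y^3*z^2 + x*y*z^4 + 3*x^2*y^2*z - y^2*z^3 - x*y^3 - 5*x*y*z^2 + x^2*z + 2*y^2*z + z^3 + 2*x*y - 3*z
tr(b a^2 b^2 a^-1 b a^-1 b^-1 a) = tr(a b a^2 b^2 a^-1 b a^-1)*tr(b) - tr(a b a^2 b^2 a^-1 b a^-1 b)  (eliminate b^-1) = -x^3*y^3*z^2 + x^4*y^2*z + 2*x^2*y^4*z + 2*x^2*y^2*z^3 - x^3*y^3 - x^3*y*z^2 - x*y^5 - 3*x*y^3*z^2 - x*y*z^4 - 3*x^2*y^2*z + y^4*z + y^2*z^3 + 4*x*y^3 + 5*x*y*z^2 - x^2*z - 4*y^2*z - z^3 - x*y + 3*z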